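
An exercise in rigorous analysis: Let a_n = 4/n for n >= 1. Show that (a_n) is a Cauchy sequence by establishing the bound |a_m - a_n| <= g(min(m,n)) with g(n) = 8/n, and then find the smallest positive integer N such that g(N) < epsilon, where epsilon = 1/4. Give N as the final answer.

For any m, n >= 1, by the triangle inequality:
|a_m - a_n| = |4/m - 4/n| <= 4*1/m + 4*1/n <= 8/min(m,n).
So g(n) = 8/n bounds the Cauchy difference. Since g(n) -> 0, (a_n) is Cauchy.
Now solve g(N) < 1/4: 8/N < 1/4 <=> N > 8 / (1/4) = 32.
The smallest integer strictly greater than 32 is N = 33.
Check: g(33) = 8/33 = 8/33 < 1/4; g(32) = 1/4 >= 1/4. So N = 33.

33


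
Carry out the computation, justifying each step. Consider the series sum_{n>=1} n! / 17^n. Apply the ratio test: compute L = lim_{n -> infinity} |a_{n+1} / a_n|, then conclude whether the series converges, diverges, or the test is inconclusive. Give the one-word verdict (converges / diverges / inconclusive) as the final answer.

Let a_n denote the general term. Form the ratio a_{n+1}/a_n and simplify:
a_{n+1}/a_n = n/17 + 1/17
Take the limit as n -> infinity: L = infinity.
Since L = infinity > 1 (or L = infinity), the ratio test implies the series diverges.

diverges


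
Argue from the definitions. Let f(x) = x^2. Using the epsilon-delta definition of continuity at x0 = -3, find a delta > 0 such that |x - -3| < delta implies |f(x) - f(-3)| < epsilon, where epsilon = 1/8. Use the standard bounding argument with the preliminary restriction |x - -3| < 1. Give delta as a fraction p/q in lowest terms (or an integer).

Factor: |x^2 - (-3)^2| = |x - -3| * |x + -3|.
Impose |x - -3| < 1 first. Then |x + -3| = |(x - -3) + 2*(-3)| <= |x - -3| + 2*|-3| < 1 + 6 = 7.
So |x^2 - (-3)^2| < delta * 7.
We need delta * 7 <= 1/8, i.e. delta <= 1/8/7 = 1/56.
Since 1/56 < 1, this is tighter than 1; take delta = 1/56.
So delta = 1/56 works.

1/56


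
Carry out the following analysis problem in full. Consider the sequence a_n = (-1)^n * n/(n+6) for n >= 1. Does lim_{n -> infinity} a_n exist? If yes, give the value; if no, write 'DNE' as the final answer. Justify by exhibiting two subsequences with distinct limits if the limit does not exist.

Examine the behaviour of a_n along subsequences.
a_{2k} = 2k/(2k+6) -> 1. a_{2k+1} = -(2k+1)/(2k+7) -> -1.
Since these two subsequential limits are 1 and -1, distinct, the full sequence cannot converge (a convergent sequence has all subsequences tending to the same limit). So lim a_n does not exist.

DNE


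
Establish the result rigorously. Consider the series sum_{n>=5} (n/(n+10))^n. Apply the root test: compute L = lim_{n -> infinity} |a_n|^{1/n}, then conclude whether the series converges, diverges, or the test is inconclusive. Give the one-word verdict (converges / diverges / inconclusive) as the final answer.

Let a_n denote the general term. Form |a_n|^(1/n) and simplify:
|a_n|^(1/n) = n/(n + 10)
Take the limit as n -> infinity: L = 1.
Since L = 1, the root test is inconclusive. (In fact a_n = (n/(n+10))^n -> e^(-10) != 0, so the nth-term test shows divergence; but the root test itself gives no conclusion.)

inconclusive


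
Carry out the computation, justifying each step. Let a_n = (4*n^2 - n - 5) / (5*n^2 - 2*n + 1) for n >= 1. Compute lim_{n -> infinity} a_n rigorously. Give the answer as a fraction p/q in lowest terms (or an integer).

Divide numerator and denominator by n^2, the highest power:
numerator / n^2 = 4 - 1/n - 5/n^2
denominator / n^2 = 5 - 2/n + n^(-2)
As n -> infinity, all terms of the form c/n^k (k >= 1) tend to 0.
So numerator / n^2 -> 4 and denominator / n^2 -> 5.
Therefore lim a_n = 4/5.

4/5


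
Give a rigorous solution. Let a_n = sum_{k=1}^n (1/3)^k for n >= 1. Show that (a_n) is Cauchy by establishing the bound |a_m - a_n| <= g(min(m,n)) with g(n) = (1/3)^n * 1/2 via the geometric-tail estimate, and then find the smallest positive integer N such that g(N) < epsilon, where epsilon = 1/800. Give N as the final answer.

For m > n >= 1: |a_m - a_n| = sum_{k=n+1}^m (1/3)^k < sum_{k=n+1}^infinity (1/3)^k = (1/3)^(n+1) / (1 - 1/3) = (1/3)^n * (1/3) * (3/2) = (1/3)^n * 1/2.
So g(n) = (1/3)^n / 2. Since g(n) -> 0, (a_n) is Cauchy.
Now solve g(N) < 1/800: (1/3)^N / 2 < 1/800 <=> 3^N > 1 / (2 * 1/800) = 400.
Check powers of 3: 3^5 = 243 <= 400, 3^6 = 729 > 400.
So the smallest such N is 6. Check: g(6) = 1/(2 * 729) = 1/1458 < 1/800.

6


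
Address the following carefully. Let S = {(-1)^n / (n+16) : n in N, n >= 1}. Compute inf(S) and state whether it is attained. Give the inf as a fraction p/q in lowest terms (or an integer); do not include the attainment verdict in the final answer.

Analysis:
- Values: -1/17, 1/18, -1/19, 1/20, -1/21, ...
- Positive terms (even n): 1/(2+16), 1/(4+16), ... decreasing -> max = 1/18 (n=2).
- Negative terms (odd n): -1/(1+16), -1/(3+16), ... increasing -> min = -1/17 (n=1).
- So sup = 1/18 (attained at n=2); inf = -1/17 (attained at n=1).
Conclusion: inf(S) = -1/17, attained in S.

-1/17


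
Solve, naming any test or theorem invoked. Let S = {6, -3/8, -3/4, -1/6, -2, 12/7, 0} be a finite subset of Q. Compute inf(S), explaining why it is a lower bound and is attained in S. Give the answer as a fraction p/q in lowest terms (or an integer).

S is finite, so inf(S) = min(S).
Sorted increasing:
-2, -3/4, -3/8, -1/6, 0, 12/7, 6
The extremum is -2.
For every x in S, x >= -2. And -2 is in S, so it is attained.
Therefore inf(S) = -2.

-2


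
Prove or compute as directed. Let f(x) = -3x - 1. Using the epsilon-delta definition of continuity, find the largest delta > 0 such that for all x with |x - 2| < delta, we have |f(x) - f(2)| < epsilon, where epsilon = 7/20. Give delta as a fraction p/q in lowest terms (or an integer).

We compute f(2) = -3*(2) - 1 = -7.
|f(x) - f(2)| = |-3x - 1 - (-7)| = |-3(x - 2)| = 3|x - 2|.
We need 3|x - 2| < 7/20, i.e. |x - 2| < 7/20 / 3 = 7/60.
So any delta <= 7/60 works. Conversely, if delta > 7/60, then x = 2 + 7/60 satisfies |x - 2| = 7/60 < delta but |f(x) - f(2)| = 3 * 7/60 = 7/20, which is not < 7/20; so no larger delta works.
Hence the largest such delta is 7/60.

7/60


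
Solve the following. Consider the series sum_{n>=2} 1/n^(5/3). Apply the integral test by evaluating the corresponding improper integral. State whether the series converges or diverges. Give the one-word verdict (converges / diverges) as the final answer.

Let f(x) = x^(-5/3). Then f is positive, continuous, and decreasing on [2, infinity), so the integral test applies.
Compute the improper integral int_{2}^infinity f(x) dx:
  antiderivative F(x) = -3/(2*x^(2/3)).
  As x -> infinity, F(x) -> 0 (since p = 5/3 > 1).
  So int = F(infinity) - F(2) = 0 - (-3*2^(1/3)/4) = 3*2^(1/3)/4.
  Finite, so by the integral test, the series converges.

converges


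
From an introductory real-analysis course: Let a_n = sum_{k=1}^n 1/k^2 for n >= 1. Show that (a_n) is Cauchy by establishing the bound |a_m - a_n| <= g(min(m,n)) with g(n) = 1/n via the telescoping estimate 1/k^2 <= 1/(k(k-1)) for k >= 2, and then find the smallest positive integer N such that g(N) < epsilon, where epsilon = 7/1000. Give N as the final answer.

For m > n >= 1: |a_m - a_n| = sum_{k=n+1}^m 1/k^2.
Use 1/k^2 <= 1/(k(k-1)) = 1/(k-1) - 1/k for k >= 2:
sum_{k=n+1}^m 1/k^2 <= sum_{k=n+1}^m (1/(k-1) - 1/k) = 1/n - 1/m <= 1/n.
By symmetry the same bound holds with n,m swapped, so |a_m - a_n| <= 1/min(m,n) = g(min(m,n)). Since g(n) -> 0, (a_n) is Cauchy.
Now solve g(N) < 7/1000: 1/N < 7/1000 <=> N > 1/(7/1000) = 1000/7.
The smallest integer strictly greater than 1000/7 is N = 143.
Check: g(143) = 1/143 < 7/1000; g(142) = 1/142 >= 7/1000. So N = 143.

143


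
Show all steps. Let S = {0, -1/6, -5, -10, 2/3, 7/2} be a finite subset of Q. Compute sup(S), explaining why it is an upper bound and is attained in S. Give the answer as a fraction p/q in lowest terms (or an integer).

S is finite, so sup(S) = max(S).
Sorted decreasing:
7/2, 2/3, 0, -1/6, -5, -10
The extremum is 7/2.
For every x in S, x <= 7/2. And 7/2 is in S, so it is attained.
Therefore sup(S) = 7/2.

7/2


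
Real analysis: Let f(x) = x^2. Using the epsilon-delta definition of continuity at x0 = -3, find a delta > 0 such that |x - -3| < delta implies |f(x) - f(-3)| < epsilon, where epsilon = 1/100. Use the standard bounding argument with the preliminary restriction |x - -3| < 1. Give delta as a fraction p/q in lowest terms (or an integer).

Factor: |x^2 - (-3)^2| = |x - -3| * |x + -3|.
Impose |x - -3| < 1 first. Then |x + -3| = |(x - -3) + 2*(-3)| <= |x - -3| + 2*|-3| < 1 + 6 = 7.
So |x^2 - (-3)^2| < delta * 7.
We need delta * 7 <= 1/100, i.e. delta <= 1/100/7 = 1/700.
Since 1/700 < 1, this is tighter than 1; take delta = 1/700.
So delta = 1/700 works.

1/700


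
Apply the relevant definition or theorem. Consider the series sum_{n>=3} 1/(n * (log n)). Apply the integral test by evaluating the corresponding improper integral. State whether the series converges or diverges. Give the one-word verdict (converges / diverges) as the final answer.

Let f(x) = 1/(x*log(x)). Then f is positive, continuous, and decreasing on [3, infinity), so the integral test applies.
Compute the improper integral int_{3}^infinity f(x) dx:
  antiderivative F(x) = log(log(x)).
  F(x) = log(log(x)) -> infinity as x -> infinity. The integral diverges, so by the integral test, the series diverges.

diverges


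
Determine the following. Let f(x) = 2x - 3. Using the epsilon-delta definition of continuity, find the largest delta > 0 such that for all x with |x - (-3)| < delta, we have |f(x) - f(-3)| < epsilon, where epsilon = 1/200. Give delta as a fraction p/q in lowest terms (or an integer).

We compute f(-3) = 2*(-3) - 3 = -9.
|f(x) - f(-3)| = |2x - 3 - (-9)| = |2(x - (-3))| = 2|x - (-3)|.
We need 2|x - (-3)| < 1/200, i.e. |x - (-3)| < 1/200 / 2 = 1/400.
So any delta <= 1/400 works. Conversely, if delta > 1/400, then x = -3 + 1/400 satisfies |x - (-3)| = 1/400 < delta but |f(x) - f(-3)| = 2 * 1/400 = 1/200, which is not < 1/200; so no larger delta works.
Hence the largest such delta is 1/400.

1/400


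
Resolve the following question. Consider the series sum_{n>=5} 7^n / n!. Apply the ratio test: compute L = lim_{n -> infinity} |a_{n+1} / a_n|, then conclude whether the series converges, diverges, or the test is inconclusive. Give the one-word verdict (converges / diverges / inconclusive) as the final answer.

Let a_n denote the general term. Form the ratio a_{n+1}/a_n and simplify:
a_{n+1}/a_n = 7/(n + 1)
Take the limit as n -> infinity: L = 0.
Since L = 0 < 1, the ratio test implies the series converges.

converges


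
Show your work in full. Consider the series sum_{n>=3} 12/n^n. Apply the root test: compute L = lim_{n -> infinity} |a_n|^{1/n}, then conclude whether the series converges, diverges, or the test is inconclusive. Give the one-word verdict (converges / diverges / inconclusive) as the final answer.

Let a_n denote the general term. Form |a_n|^(1/n) and simplify:
|a_n|^(1/n) = 12^(1/n)/n
Take the limit as n -> infinity: L = 0.
Since L = 0 < 1, the root test implies convergence.

converges


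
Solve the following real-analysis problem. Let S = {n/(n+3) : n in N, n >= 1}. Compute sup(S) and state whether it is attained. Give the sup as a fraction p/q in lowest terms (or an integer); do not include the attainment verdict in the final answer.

Analysis:
- Values: 1/4, 2/5, 1/2, 4/7, ... strictly increasing.
- Minimum is 1/4 (n=1); inf = 1/4 (attained).
- n/(n+3) = 1 - 3/(n+3) -> 1 from below as n -> infinity, and never equals 1.
- So sup = 1 (not attained).
Conclusion: sup(S) = 1, not attained in S.

1


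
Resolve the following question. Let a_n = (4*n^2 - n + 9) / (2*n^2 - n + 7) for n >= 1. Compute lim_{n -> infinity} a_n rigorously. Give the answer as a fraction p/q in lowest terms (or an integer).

Divide numerator and denominator by n^2, the highest power:
numerator / n^2 = 4 - 1/n + 9/n^2
denominator / n^2 = 2 - 1/n + 7/n^2
As n -> infinity, all terms of the form c/n^k (k >= 1) tend to 0.
So numerator / n^2 -> 4 and denominator / n^2 -> 2.
Therefore lim a_n = 2.

2


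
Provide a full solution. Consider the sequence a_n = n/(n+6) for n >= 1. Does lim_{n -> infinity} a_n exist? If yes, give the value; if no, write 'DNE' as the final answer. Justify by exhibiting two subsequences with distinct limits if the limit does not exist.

Examine the behaviour of a_n along subsequences.
Even-n subsequence a_{2k} = (2k)/(2k+6) -> 1. Odd-n subsequence a_{2k+1} = (2k+1)/(2k+7) -> 1. Both tend to 1, which suggests the limit is 1; verify directly.
|a_n - 1| = |n - (n+6)| / (n+6) = 6/(n+6) < 6/n for every n >= 1.
Given epsilon > 0, choose a positive integer N > 6/epsilon. Then for all n >= N, |a_n - 1| < 6/n <= 6/N < epsilon.
So by the definition of the limit, lim a_n exists and equals 1.

1


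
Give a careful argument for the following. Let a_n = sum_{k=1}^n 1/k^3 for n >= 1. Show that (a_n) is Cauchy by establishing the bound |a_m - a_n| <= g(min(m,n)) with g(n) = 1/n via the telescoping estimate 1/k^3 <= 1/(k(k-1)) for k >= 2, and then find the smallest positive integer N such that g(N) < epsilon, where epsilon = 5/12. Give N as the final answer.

For m > n >= 1: |a_m - a_n| = sum_{k=n+1}^m 1/k^3.
Use 1/k^3 <= 1/(k(k-1)) = 1/(k-1) - 1/k for k >= 2 (which holds since k^3 >= k^2 >= k(k-1) for k >= 2):
sum_{k=n+1}^m 1/k^3 <= sum_{k=n+1}^m (1/(k-1) - 1/k) = 1/n - 1/m <= 1/n.
By symmetry the same bound holds with n,m swapped, so |a_m - a_n| <= 1/min(m,n) = g(min(m,n)). Since g(n) -> 0, (a_n) is Cauchy.
Now solve g(N) < 5/12: 1/N < 5/12 <=> N > 1/(5/12) = 12/5.
The smallest integer strictly greater than 12/5 is N = 3.
Check: g(3) = 1/3 < 5/12; g(2) = 1/2 >= 5/12. So N = 3.

3


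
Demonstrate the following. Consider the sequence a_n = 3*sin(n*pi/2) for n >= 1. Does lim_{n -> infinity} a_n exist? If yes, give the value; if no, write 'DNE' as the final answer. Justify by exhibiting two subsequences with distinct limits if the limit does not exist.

Examine the behaviour of a_n along subsequences.
a_{4k+1} = 3*sin(pi/2 + 2k*pi) = 3 -> 3. a_{4k+3} = 3*sin(3pi/2 + 2k*pi) = -3 -> -3.
Since these two subsequential limits are 3 and -3, distinct, the full sequence cannot converge (a convergent sequence has all subsequences tending to the same limit). So lim a_n does not exist.

DNE


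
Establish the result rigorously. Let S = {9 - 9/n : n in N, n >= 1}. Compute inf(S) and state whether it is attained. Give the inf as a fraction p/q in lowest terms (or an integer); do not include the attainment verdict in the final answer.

Analysis:
- Values: 0, 9/2, 6, 27/4, ... strictly increasing.
- Minimum is 0 (n=1); inf = 0 (attained).
- 9 - 9/n -> 9 from below; sup = 9, not attained.
Conclusion: inf(S) = 0, attained in S.

0


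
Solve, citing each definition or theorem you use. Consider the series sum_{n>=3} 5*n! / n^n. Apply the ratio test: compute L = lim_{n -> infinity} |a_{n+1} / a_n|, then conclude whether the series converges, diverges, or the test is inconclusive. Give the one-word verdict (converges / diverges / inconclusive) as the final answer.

Let a_n denote the general term. Form the ratio a_{n+1}/a_n and simplify:
a_{n+1}/a_n = (n/(n + 1))^n
Take the limit as n -> infinity: L = exp(-1).
Since L = exp(-1) < 1, the ratio test implies the series converges.

converges


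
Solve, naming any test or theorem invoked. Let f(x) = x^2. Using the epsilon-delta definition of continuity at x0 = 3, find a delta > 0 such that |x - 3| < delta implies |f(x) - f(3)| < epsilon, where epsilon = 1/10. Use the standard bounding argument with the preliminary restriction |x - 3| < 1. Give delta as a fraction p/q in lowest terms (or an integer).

Factor: |x^2 - (3)^2| = |x - 3| * |x + 3|.
Impose |x - 3| < 1 first. Then |x + 3| = |(x - 3) + 2*(3)| <= |x - 3| + 2*|3| < 1 + 6 = 7.
So |x^2 - (3)^2| < delta * 7.
We need delta * 7 <= 1/10, i.e. delta <= 1/10/7 = 1/70.
Since 1/70 < 1, this is tighter than 1; take delta = 1/70.
So delta = 1/70 works.

1/70


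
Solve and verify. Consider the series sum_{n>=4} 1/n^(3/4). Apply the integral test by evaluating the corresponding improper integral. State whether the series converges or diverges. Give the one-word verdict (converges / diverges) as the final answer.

Let f(x) = x^(-3/4). Then f is positive, continuous, and decreasing on [4, infinity), so the integral test applies.
Compute the improper integral int_{4}^infinity f(x) dx:
  antiderivative F(x) = 4*x^(1/4).
  As x -> infinity, F(x) -> infinity (since p = 3/4 < 1).
  So the integral diverges. By the integral test, the series diverges.

diverges


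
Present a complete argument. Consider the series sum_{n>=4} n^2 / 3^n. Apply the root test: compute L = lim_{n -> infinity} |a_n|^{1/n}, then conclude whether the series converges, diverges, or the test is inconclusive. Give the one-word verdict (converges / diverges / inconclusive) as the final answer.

Let a_n denote the general term. Form |a_n|^(1/n) and simplify:
|a_n|^(1/n) = n^(2/n)/3
Take the limit as n -> infinity: L = 1/3.
Since L = 1/3 < 1, the root test implies convergence.

converges


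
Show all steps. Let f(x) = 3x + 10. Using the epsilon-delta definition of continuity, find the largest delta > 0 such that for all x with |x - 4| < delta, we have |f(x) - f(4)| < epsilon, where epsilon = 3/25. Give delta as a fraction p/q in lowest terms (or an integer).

We compute f(4) = 3*(4) + 10 = 22.
|f(x) - f(4)| = |3x + 10 - (22)| = |3(x - 4)| = 3|x - 4|.
We need 3|x - 4| < 3/25, i.e. |x - 4| < 3/25 / 3 = 1/25.
So any delta <= 1/25 works. Conversely, if delta > 1/25, then x = 4 + 1/25 satisfies |x - 4| = 1/25 < delta but |f(x) - f(4)| = 3 * 1/25 = 3/25, which is not < 3/25; so no larger delta works.
Hence the largest such delta is 1/25.

1/25


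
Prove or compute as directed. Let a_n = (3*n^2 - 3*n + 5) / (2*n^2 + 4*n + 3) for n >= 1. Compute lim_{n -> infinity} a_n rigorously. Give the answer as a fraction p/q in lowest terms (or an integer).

Divide numerator and denominator by n^2, the highest power:
numerator / n^2 = 3 - 3/n + 5/n^2
denominator / n^2 = 2 + 4/n + 3/n^2
As n -> infinity, all terms of the form c/n^k (k >= 1) tend to 0.
So numerator / n^2 -> 3 and denominator / n^2 -> 2.
Therefore lim a_n = 3/2.

3/2


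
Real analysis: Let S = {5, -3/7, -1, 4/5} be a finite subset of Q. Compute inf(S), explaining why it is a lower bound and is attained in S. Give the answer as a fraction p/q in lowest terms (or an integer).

S is finite, so inf(S) = min(S).
Sorted increasing:
-1, -3/7, 4/5, 5
The extremum is -1.
For every x in S, x >= -1. And -1 is in S, so it is attained.
Therefore inf(S) = -1.

-1


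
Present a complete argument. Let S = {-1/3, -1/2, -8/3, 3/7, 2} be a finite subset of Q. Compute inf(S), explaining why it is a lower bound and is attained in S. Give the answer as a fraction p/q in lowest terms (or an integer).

S is finite, so inf(S) = min(S).
Sorted increasing:
-8/3, -1/2, -1/3, 3/7, 2
The extremum is -8/3.
For every x in S, x >= -8/3. And -8/3 is in S, so it is attained.
Therefore inf(S) = -8/3.

-8/3


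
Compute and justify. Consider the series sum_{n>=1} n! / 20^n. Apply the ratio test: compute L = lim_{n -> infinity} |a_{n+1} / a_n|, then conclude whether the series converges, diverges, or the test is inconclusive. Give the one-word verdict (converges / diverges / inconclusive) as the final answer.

Let a_n denote the general term. Form the ratio a_{n+1}/a_n and simplify:
a_{n+1}/a_n = n/20 + 1/20
Take the limit as n -> infinity: L = infinity.
Since L = infinity > 1 (or L = infinity), the ratio test implies the series diverges.

diverges


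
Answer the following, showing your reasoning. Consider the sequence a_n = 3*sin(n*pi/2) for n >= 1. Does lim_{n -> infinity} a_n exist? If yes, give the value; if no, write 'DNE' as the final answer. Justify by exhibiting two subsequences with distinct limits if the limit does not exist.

Examine the behaviour of a_n along subsequences.
a_{4k+1} = 3*sin(pi/2 + 2k*pi) = 3 -> 3. a_{4k+3} = 3*sin(3pi/2 + 2k*pi) = -3 -> -3.
Since these two subsequential limits are 3 and -3, distinct, the full sequence cannot converge (a convergent sequence has all subsequences tending to the same limit). So lim a_n does not exist.

DNE


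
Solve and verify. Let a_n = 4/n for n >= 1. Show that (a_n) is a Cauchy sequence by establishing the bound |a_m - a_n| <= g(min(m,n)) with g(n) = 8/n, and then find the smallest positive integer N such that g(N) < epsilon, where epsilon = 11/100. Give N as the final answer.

For any m, n >= 1, by the triangle inequality:
|a_m - a_n| = |4/m - 4/n| <= 4*1/m + 4*1/n <= 8/min(m,n).
So g(n) = 8/n bounds the Cauchy difference. Since g(n) -> 0, (a_n) is Cauchy.
Now solve g(N) < 11/100: 8/N < 11/100 <=> N > 8 / (11/100) = 800/11.
The smallest integer strictly greater than 800/11 is N = 73.
Check: g(73) = 8/73 = 8/73 < 11/100; g(72) = 1/9 >= 11/100. So N = 73.

73


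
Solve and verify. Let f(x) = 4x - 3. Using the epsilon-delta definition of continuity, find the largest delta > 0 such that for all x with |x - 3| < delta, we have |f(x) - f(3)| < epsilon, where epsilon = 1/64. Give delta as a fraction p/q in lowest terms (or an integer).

We compute f(3) = 4*(3) - 3 = 9.
|f(x) - f(3)| = |4x - 3 - (9)| = |4(x - 3)| = 4|x - 3|.
We need 4|x - 3| < 1/64, i.e. |x - 3| < 1/64 / 4 = 1/256.
So any delta <= 1/256 works. Conversely, if delta > 1/256, then x = 3 + 1/256 satisfies |x - 3| = 1/256 < delta but |f(x) - f(3)| = 4 * 1/256 = 1/64, which is not < 1/64; so no larger delta works.
Hence the largest such delta is 1/256.

1/256


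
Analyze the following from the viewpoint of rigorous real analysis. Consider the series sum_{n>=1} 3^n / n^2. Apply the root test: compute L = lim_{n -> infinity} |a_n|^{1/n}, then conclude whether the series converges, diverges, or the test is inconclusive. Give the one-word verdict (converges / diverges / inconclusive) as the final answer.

Let a_n denote the general term. Form |a_n|^(1/n) and simplify:
|a_n|^(1/n) = 3/n^(2/n)
Take the limit as n -> infinity: L = 3.
Since L = 3 > 1, the root test implies divergence.

diverges


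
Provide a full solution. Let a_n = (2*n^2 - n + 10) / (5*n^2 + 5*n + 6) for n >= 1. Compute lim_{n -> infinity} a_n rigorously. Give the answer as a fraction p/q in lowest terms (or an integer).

Divide numerator and denominator by n^2, the highest power:
numerator / n^2 = 2 - 1/n + 10/n^2
denominator / n^2 = 5 + 5/n + 6/n^2
As n -> infinity, all terms of the form c/n^k (k >= 1) tend to 0.
So numerator / n^2 -> 2 and denominator / n^2 -> 5.
Therefore lim a_n = 2/5.

2/5


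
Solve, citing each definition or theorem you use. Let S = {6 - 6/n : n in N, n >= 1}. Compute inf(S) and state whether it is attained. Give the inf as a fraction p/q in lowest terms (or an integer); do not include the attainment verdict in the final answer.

Analysis:
- Values: 0, 3, 4, 9/2, ... strictly increasing.
- Minimum is 0 (n=1); inf = 0 (attained).
- 6 - 6/n -> 6 from below; sup = 6, not attained.
Conclusion: inf(S) = 0, attained in S.

0


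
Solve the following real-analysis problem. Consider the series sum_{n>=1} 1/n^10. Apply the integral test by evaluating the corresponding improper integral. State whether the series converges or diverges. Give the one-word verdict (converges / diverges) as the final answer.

Let f(x) = x^(-10). Then f is positive, continuous, and decreasing on [1, infinity), so the integral test applies.
Compute the improper integral int_{1}^infinity f(x) dx:
  antiderivative F(x) = -1/(9*x^9).
  As x -> infinity, F(x) -> 0 (since p = 10 > 1).
  So int = F(infinity) - F(1) = 0 - (-1/9) = 1/9.
  Finite, so by the integral test, the series converges.

converges


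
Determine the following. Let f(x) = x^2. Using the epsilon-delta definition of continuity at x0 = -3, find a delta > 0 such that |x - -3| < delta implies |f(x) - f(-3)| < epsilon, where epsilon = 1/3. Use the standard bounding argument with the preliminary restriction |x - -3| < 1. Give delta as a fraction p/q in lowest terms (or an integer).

Factor: |x^2 - (-3)^2| = |x - -3| * |x + -3|.
Impose |x - -3| < 1 first. Then |x + -3| = |(x - -3) + 2*(-3)| <= |x - -3| + 2*|-3| < 1 + 6 = 7.
So |x^2 - (-3)^2| < delta * 7.
We need delta * 7 <= 1/3, i.e. delta <= 1/3/7 = 1/21.
Since 1/21 < 1, this is tighter than 1; take delta = 1/21.
So delta = 1/21 works.

1/21


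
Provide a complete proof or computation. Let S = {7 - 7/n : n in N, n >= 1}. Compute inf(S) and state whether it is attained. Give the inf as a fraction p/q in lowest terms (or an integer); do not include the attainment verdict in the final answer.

Analysis:
- Values: 0, 7/2, 14/3, 21/4, ... strictly increasing.
- Minimum is 0 (n=1); inf = 0 (attained).
- 7 - 7/n -> 7 from below; sup = 7, not attained.
Conclusion: inf(S) = 0, attained in S.

0


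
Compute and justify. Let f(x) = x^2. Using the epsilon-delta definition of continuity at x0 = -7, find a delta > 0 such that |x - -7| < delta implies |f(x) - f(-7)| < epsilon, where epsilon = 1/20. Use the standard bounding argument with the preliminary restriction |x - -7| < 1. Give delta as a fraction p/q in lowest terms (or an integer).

Factor: |x^2 - (-7)^2| = |x - -7| * |x + -7|.
Impose |x - -7| < 1 first. Then |x + -7| = |(x - -7) + 2*(-7)| <= |x - -7| + 2*|-7| < 1 + 14 = 15.
So |x^2 - (-7)^2| < delta * 15.
We need delta * 15 <= 1/20, i.e. delta <= 1/20/15 = 1/300.
Since 1/300 < 1, this is tighter than 1; take delta = 1/300.
So delta = 1/300 works.

1/300


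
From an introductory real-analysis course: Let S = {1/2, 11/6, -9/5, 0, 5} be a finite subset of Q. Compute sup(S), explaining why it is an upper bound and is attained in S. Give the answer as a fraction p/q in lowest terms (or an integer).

S is finite, so sup(S) = max(S).
Sorted decreasing:
5, 11/6, 1/2, 0, -9/5
The extremum is 5.
For every x in S, x <= 5. And 5 is in S, so it is attained.
Therefore sup(S) = 5.

5


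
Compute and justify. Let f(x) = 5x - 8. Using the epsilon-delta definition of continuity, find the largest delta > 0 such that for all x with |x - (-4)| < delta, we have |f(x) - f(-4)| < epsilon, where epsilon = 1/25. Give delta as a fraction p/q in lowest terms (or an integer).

We compute f(-4) = 5*(-4) - 8 = -28.
|f(x) - f(-4)| = |5x - 8 - (-28)| = |5(x - (-4))| = 5|x - (-4)|.
We need 5|x - (-4)| < 1/25, i.e. |x - (-4)| < 1/25 / 5 = 1/125.
So any delta <= 1/125 works. Conversely, if delta > 1/125, then x = -4 + 1/125 satisfies |x - (-4)| = 1/125 < delta but |f(x) - f(-4)| = 5 * 1/125 = 1/25, which is not < 1/25; so no larger delta works.
Hence the largest such delta is 1/125.

1/125


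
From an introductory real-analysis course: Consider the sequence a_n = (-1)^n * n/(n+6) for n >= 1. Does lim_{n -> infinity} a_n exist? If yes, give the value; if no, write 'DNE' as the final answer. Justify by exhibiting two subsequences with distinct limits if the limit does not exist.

Examine the behaviour of a_n along subsequences.
a_{2k} = 2k/(2k+6) -> 1. a_{2k+1} = -(2k+1)/(2k+7) -> -1.
Since these two subsequential limits are 1 and -1, distinct, the full sequence cannot converge (a convergent sequence has all subsequences tending to the same limit). So lim a_n does not exist.

DNE


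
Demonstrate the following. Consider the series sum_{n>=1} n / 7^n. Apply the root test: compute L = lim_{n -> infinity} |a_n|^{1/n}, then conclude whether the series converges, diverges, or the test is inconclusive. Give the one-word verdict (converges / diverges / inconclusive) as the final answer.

Let a_n denote the general term. Form |a_n|^(1/n) and simplify:
|a_n|^(1/n) = n^(1/n)/7
Take the limit as n -> infinity: L = 1/7.
Since L = 1/7 < 1, the root test implies convergence.

converges


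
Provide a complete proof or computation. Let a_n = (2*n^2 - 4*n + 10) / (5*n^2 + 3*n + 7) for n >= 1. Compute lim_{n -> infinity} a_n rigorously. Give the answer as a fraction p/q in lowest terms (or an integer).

Divide numerator and denominator by n^2, the highest power:
numerator / n^2 = 2 - 4/n + 10/n^2
denominator / n^2 = 5 + 3/n + 7/n^2
As n -> infinity, all terms of the form c/n^k (k >= 1) tend to 0.
So numerator / n^2 -> 2 and denominator / n^2 -> 5.
Therefore lim a_n = 2/5.

2/5


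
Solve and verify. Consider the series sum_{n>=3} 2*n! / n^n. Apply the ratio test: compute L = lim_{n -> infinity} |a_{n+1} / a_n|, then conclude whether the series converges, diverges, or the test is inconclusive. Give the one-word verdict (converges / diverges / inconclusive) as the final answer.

Let a_n denote the general term. Form the ratio a_{n+1}/a_n and simplify:
a_{n+1}/a_n = (n/(n + 1))^n
Take the limit as n -> infinity: L = exp(-1).
Since L = exp(-1) < 1, the ratio test implies the series converges.

converges


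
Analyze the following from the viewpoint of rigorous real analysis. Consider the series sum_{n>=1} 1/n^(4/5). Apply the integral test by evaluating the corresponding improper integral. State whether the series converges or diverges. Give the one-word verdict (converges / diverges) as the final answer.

Let f(x) = x^(-4/5). Then f is positive, continuous, and decreasing on [1, infinity), so the integral test applies.
Compute the improper integral int_{1}^infinity f(x) dx:
  antiderivative F(x) = 5*x^(1/5).
  As x -> infinity, F(x) -> infinity (since p = 4/5 < 1).
  So the integral diverges. By the integral test, the series diverges.

diverges


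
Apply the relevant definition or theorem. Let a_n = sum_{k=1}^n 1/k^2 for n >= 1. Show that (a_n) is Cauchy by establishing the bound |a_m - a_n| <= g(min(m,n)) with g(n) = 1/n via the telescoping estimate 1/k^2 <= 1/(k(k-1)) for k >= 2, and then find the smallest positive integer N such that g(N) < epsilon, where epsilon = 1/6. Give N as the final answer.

For m > n >= 1: |a_m - a_n| = sum_{k=n+1}^m 1/k^2.
Use 1/k^2 <= 1/(k(k-1)) = 1/(k-1) - 1/k for k >= 2:
sum_{k=n+1}^m 1/k^2 <= sum_{k=n+1}^m (1/(k-1) - 1/k) = 1/n - 1/m <= 1/n.
By symmetry the same bound holds with n,m swapped, so |a_m - a_n| <= 1/min(m,n) = g(min(m,n)). Since g(n) -> 0, (a_n) is Cauchy.
Now solve g(N) < 1/6: 1/N < 1/6 <=> N > 1/(1/6) = 6.
The smallest integer strictly greater than 6 is N = 7.
Check: g(7) = 1/7 < 1/6; g(6) = 1/6 >= 1/6. So N = 7.

7


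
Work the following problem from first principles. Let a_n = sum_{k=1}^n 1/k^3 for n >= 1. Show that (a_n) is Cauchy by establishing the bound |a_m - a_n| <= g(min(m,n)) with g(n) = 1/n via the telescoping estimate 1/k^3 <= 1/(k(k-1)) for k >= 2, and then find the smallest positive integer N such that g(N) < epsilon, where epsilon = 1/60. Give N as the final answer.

For m > n >= 1: |a_m - a_n| = sum_{k=n+1}^m 1/k^3.
Use 1/k^3 <= 1/(k(k-1)) = 1/(k-1) - 1/k for k >= 2 (which holds since k^3 >= k^2 >= k(k-1) for k >= 2):
sum_{k=n+1}^m 1/k^3 <= sum_{k=n+1}^m (1/(k-1) - 1/k) = 1/n - 1/m <= 1/n.
By symmetry the same bound holds with n,m swapped, so |a_m - a_n| <= 1/min(m,n) = g(min(m,n)). Since g(n) -> 0, (a_n) is Cauchy.
Now solve g(N) < 1/60: 1/N < 1/60 <=> N > 1/(1/60) = 60.
The smallest integer strictly greater than 60 is N = 61.
Check: g(61) = 1/61 < 1/60; g(60) = 1/60 >= 1/60. So N = 61.

61


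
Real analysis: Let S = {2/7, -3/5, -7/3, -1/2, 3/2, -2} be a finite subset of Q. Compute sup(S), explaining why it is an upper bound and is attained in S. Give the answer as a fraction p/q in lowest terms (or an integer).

S is finite, so sup(S) = max(S).
Sorted decreasing:
3/2, 2/7, -1/2, -3/5, -2, -7/3
The extremum is 3/2.
For every x in S, x <= 3/2. And 3/2 is in S, so it is attained.
Therefore sup(S) = 3/2.

3/2


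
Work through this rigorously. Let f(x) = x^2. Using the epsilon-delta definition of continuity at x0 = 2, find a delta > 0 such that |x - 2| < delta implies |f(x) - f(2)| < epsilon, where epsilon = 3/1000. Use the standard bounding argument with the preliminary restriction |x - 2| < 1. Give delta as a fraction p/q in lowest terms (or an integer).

Factor: |x^2 - (2)^2| = |x - 2| * |x + 2|.
Impose |x - 2| < 1 first. Then |x + 2| = |(x - 2) + 2*(2)| <= |x - 2| + 2*|2| < 1 + 4 = 5.
So |x^2 - (2)^2| < delta * 5.
We need delta * 5 <= 3/1000, i.e. delta <= 3/1000/5 = 3/5000.
Since 3/5000 < 1, this is tighter than 1; take delta = 3/5000.
So delta = 3/5000 works.

3/5000


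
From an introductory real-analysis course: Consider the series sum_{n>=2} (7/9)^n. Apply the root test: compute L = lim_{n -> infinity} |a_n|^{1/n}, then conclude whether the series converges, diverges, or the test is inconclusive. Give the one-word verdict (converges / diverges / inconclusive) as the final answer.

Let a_n denote the general term. Form |a_n|^(1/n) and simplify:
|a_n|^(1/n) = 7/9
Take the limit as n -> infinity: L = 7/9.
Since L = 7/9 < 1, the root test implies convergence.

converges


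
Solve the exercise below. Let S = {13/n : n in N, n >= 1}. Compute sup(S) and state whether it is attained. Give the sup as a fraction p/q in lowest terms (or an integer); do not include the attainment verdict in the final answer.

Analysis:
- Values: 13, 13/2, 13/3, 13/4, ... strictly decreasing.
- The maximum is 13 (n=1); sup = 13 (attained).
- The set is bounded below by 0; 13/n -> 0 so 0 is the greatest lower bound.
- 0 is not in the set, so inf = 0 is not attained.
Conclusion: sup(S) = 13, attained in S.

13


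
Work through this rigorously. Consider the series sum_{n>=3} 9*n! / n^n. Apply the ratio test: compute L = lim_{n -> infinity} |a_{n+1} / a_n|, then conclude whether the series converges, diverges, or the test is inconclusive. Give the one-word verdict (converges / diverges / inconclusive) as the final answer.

Let a_n denote the general term. Form the ratio a_{n+1}/a_n and simplify:
a_{n+1}/a_n = (n/(n + 1))^n
Take the limit as n -> infinity: L = exp(-1).
Since L = exp(-1) < 1, the ratio test implies the series converges.

converges


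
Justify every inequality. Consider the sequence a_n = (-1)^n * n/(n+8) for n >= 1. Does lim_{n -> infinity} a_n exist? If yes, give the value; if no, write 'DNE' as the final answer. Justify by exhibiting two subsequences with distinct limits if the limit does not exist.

Examine the behaviour of a_n along subsequences.
a_{2k} = 2k/(2k+8) -> 1. a_{2k+1} = -(2k+1)/(2k+9) -> -1.
Since these two subsequential limits are 1 and -1, distinct, the full sequence cannot converge (a convergent sequence has all subsequences tending to the same limit). So lim a_n does not exist.

DNE


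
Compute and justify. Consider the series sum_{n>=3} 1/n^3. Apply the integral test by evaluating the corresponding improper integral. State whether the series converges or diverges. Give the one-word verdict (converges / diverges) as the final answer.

Let f(x) = x^(-3). Then f is positive, continuous, and decreasing on [3, infinity), so the integral test applies.
Compute the improper integral int_{3}^infinity f(x) dx:
  antiderivative F(x) = -1/(2*x^2).
  As x -> infinity, F(x) -> 0 (since p = 3 > 1).
  So int = F(infinity) - F(3) = 0 - (-1/18) = 1/18.
  Finite, so by the integral test, the series converges.

converges


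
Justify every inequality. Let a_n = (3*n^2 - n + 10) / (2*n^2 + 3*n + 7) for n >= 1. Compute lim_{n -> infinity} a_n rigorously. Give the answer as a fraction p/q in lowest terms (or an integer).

Divide numerator and denominator by n^2, the highest power:
numerator / n^2 = 3 - 1/n + 10/n^2
denominator / n^2 = 2 + 3/n + 7/n^2
As n -> infinity, all terms of the form c/n^k (k >= 1) tend to 0.
So numerator / n^2 -> 3 and denominator / n^2 -> 2.
Therefore lim a_n = 3/2.

3/2


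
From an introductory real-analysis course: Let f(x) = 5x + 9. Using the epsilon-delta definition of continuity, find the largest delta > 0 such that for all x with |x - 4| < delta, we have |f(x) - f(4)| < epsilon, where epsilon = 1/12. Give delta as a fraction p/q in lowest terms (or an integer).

We compute f(4) = 5*(4) + 9 = 29.
|f(x) - f(4)| = |5x + 9 - (29)| = |5(x - 4)| = 5|x - 4|.
We need 5|x - 4| < 1/12, i.e. |x - 4| < 1/12 / 5 = 1/60.
So any delta <= 1/60 works. Conversely, if delta > 1/60, then x = 4 + 1/60 satisfies |x - 4| = 1/60 < delta but |f(x) - f(4)| = 5 * 1/60 = 1/12, which is not < 1/12; so no larger delta works.
Hence the largest such delta is 1/60.

1/60


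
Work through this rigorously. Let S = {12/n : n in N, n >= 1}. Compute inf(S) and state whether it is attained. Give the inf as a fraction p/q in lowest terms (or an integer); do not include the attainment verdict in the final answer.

Analysis:
- Values: 12, 6, 4, 3, ... strictly decreasing.
- The maximum is 12 (n=1); sup = 12 (attained).
- The set is bounded below by 0; 12/n -> 0 so 0 is the greatest lower bound.
- 0 is not in the set, so inf = 0 is not attained.
Conclusion: inf(S) = 0, not attained in S.

0


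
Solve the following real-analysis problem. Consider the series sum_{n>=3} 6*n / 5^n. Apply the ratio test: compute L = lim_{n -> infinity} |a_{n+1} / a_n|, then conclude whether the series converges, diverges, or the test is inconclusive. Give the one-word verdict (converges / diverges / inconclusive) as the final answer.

Let a_n denote the general term. Form the ratio a_{n+1}/a_n and simplify:
a_{n+1}/a_n = (n + 1)/(5*n)
Take the limit as n -> infinity: L = 1/5.
Since L = 1/5 < 1, the ratio test implies the series converges.

converges


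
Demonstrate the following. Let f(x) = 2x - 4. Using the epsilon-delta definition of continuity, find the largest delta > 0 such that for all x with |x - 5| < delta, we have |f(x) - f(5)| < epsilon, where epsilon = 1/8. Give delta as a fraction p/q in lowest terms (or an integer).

We compute f(5) = 2*(5) - 4 = 6.
|f(x) - f(5)| = |2x - 4 - (6)| = |2(x - 5)| = 2|x - 5|.
We need 2|x - 5| < 1/8, i.e. |x - 5| < 1/8 / 2 = 1/16.
So any delta <= 1/16 works. Conversely, if delta > 1/16, then x = 5 + 1/16 satisfies |x - 5| = 1/16 < delta but |f(x) - f(5)| = 2 * 1/16 = 1/8, which is not < 1/8; so no larger delta works.
Hence the largest such delta is 1/16.

1/16


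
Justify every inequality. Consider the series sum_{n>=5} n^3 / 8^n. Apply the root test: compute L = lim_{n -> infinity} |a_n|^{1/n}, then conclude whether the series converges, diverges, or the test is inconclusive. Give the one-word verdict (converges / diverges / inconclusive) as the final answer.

Let a_n denote the general term. Form |a_n|^(1/n) and simplify:
|a_n|^(1/n) = n^(3/n)/8
Take the limit as n -> infinity: L = 1/8.
Since L = 1/8 < 1, the root test implies convergence.

converges


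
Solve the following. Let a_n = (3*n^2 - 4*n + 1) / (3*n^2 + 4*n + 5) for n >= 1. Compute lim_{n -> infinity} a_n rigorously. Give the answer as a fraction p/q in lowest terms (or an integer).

Divide numerator and denominator by n^2, the highest power:
numerator / n^2 = 3 - 4/n + n^(-2)
denominator / n^2 = 3 + 4/n + 5/n^2
As n -> infinity, all terms of the form c/n^k (k >= 1) tend to 0.
So numerator / n^2 -> 3 and denominator / n^2 -> 3.
Therefore lim a_n = 1.

1


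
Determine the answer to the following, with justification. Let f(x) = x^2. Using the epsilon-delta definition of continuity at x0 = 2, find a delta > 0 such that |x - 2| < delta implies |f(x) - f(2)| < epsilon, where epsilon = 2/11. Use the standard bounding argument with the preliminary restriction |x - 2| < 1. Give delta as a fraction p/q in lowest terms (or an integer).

Factor: |x^2 - (2)^2| = |x - 2| * |x + 2|.
Impose |x - 2| < 1 first. Then |x + 2| = |(x - 2) + 2*(2)| <= |x - 2| + 2*|2| < 1 + 4 = 5.
So |x^2 - (2)^2| < delta * 5.
We need delta * 5 <= 2/11, i.e. delta <= 2/11/5 = 2/55.
Since 2/55 < 1, this is tighter than 1; take delta = 2/55.
So delta = 2/55 works.

2/55


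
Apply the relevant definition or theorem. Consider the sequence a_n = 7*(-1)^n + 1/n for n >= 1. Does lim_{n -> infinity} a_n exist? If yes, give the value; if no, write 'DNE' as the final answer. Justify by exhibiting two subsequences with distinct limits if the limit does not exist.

Examine the behaviour of a_n along subsequences.
a_{2k} = 7 + 1/(2k) -> 7. a_{2k+1} = -7 + 1/(2k+1) -> -7.
Since these two subsequential limits are 7 and -7, distinct, the full sequence cannot converge (a convergent sequence has all subsequences tending to the same limit). So lim a_n does not exist.

DNE
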